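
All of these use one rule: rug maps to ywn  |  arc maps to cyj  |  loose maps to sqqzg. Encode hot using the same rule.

oqa

The shift depends on letter class: consonant r→y is +7, but vowel u→w is +2. The rule splits by letter class: vowels +2, consonants +7.
Applying it to hot: h(cons)+7=o, o(vowel)+2=q, t(cons)+7=a.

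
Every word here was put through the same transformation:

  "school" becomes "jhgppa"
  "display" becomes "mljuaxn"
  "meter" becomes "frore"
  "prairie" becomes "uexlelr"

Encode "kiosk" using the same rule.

s(18)→j(9) and c(2)→h(7) fit y≡5x+23 (mod 26); the inverse of 5 mod 26 is 21. Each letter's alphabet position (a=0..z=25) is mapped through 5·x+23 mod 26 — an affine cipher.
Applying it to kiosk: k(10)→5·10+23≡21=v; i(8)→5·8+23≡11=l; o(14)→5·14+23≡15=p; s(18)→5·18+23≡9=j; k(10)→5·10+23≡21=v (all mod 26).

vlpjv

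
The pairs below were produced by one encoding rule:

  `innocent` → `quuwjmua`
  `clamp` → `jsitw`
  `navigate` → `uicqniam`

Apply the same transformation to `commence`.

jwttmujm

The shift depends on letter class: consonant n→u is +7, but vowel i→q is +8. Two shifts are in play — +8 for a/e/i/o/u, +7 for every other letter.
Applying it to commence: c(cons)+7=j, o(vowel)+8=w, m(cons)+7=t, m(cons)+7=t, e(vowel)+8=m, n(cons)+7=u, c(cons)+7=j, e(vowel)+8=m.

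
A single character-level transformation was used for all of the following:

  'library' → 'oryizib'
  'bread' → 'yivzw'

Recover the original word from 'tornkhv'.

glimpse

This is the alphabet-reversal cipher (Atbash): a becomes z, b becomes y, etc.
Undoing it on tornkhv: t↔g, o↔l, r↔i, n↔m, k↔p, h↔s, v↔e.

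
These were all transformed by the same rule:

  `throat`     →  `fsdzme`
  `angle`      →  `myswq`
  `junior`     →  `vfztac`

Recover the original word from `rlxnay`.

falcon

A repeating key of period 2 is used — shifts +12, +11 over and over.
Reversing it on rlxnay: r−12=f, l−11=a, x−12=l, n−11=c, a−12=o, y−11=n.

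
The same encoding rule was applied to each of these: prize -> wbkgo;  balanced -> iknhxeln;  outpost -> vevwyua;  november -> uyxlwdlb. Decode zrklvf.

shield

A repeating key of period 3 is used — shifts +7, +10, +2 over and over.
Undoing it on zrklvf: z−7=s, r−10=h, k−2=i, l−7=e, v−10=l, f−2=d.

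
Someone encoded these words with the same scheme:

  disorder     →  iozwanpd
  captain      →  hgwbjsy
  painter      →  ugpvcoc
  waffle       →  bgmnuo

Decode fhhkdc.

In disorder: d→i is +5, i→o is +6, s→z is +7, o→w is +8 — the shift increases by 1 each position. Letter i (0-indexed) is shifted by i+5, so successive shifts are 5, 6, 7, ….
Reversing it on fhhkdc: f−5=a, h−6=b, h−7=a, k−8=c, d−9=u, c−10=s.

abacus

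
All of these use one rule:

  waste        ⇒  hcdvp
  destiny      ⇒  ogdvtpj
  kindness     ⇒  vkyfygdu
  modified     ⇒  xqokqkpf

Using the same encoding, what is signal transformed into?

It's a Vigenère-style cipher with numeric key [11,2]: position i shifts by key[i mod 2].
Applying it to signal: s+11=d, i+2=k, g+11=r, n+2=p, a+11=l, l+2=n.

dkrpln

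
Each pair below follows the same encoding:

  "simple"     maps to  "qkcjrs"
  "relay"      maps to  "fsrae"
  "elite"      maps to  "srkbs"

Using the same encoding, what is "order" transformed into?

s(18)→q(16) and i(8)→k(10) fit y≡11x+0 (mod 26); the inverse of 11 mod 26 is 19. Treating letters as 0–25, the rule is x ↦ 11x + 0 (mod 26).
On order: o(14)→11·14+0≡24=y; r(17)→11·17+0≡5=f; d(3)→11·3+0≡7=h; e(4)→11·4+0≡18=s; r(17)→11·17+0≡5=f (all mod 26).

yfhsf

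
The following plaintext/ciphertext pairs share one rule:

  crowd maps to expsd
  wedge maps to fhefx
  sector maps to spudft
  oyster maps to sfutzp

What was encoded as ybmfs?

relax

The output letters match the input read backwards, each shifted +1: crowd reversed is dworc. Read the word backwards and shift each letter +1.
Decoding ybmfs: shift back: y−1=x, b−1=a, m−1=l, f−1=e, s−1=r → xaler; then reverse → relax.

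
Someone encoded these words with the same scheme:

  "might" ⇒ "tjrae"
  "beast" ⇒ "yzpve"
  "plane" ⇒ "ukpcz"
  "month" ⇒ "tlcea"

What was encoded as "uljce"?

point

Treating letters as 0–25, the rule is x ↦ 9x + 15 (mod 26).
Decoding uljce: u(20)→3·(20−15)≡15=p; l(11)→3·(11−15)≡14=o; j(9)→3·(9−15)≡8=i; c(2)→3·(2−15)≡13=n; e(4)→3·(4−15)≡19=t (all mod 26).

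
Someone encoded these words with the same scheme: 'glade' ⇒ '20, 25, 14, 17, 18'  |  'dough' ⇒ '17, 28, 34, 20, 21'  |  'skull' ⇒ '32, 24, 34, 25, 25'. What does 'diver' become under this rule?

g is letter #7 and maps to 20: an offset of 13. Letters become their 1-based position plus 13 (so a→14, b→15, …).
Applying it to diver: d=4→17, i=9→22, v=22→35, e=5→18, r=18→31.

17, 22, 35, 18, 31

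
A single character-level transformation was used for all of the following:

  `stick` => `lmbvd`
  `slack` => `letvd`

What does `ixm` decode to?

Compare letters: s→l is +19, t→m is +19, i→b is +19 — a constant shift. This is a Caesar cipher with shift 19.
Undoing it on ixm: i−19=p, x−19=e, m−19=t.

pet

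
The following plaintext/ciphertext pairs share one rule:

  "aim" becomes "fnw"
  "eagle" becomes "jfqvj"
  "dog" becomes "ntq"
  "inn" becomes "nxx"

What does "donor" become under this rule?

The shift depends on letter class: consonant m→w is +10, but vowel a→f is +5. Two shifts are in play — +5 for a/e/i/o/u, +10 for every other letter.
On donor: d(cons)+10=n, o(vowel)+5=t, n(cons)+10=x, o(vowel)+5=t, r(cons)+10=b.

ntxtb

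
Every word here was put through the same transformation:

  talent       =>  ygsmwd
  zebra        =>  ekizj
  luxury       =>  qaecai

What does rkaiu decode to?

metal

In talent: t→y is +5, a→g is +6, l→s is +7, e→m is +8 — the shift increases by 1 each position. Each letter shifts forward by (position + 5), i.e. 5, 6, 7, … — the shift grows by one for each successive letter.
Decoding rkaiu: r−5=m, k−6=e, a−7=t, i−8=a, u−9=l.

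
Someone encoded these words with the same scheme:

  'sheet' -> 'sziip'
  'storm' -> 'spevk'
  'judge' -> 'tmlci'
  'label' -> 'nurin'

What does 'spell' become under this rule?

s(18)→s(18) and h(7)→z(25) fit y≡23x+20 (mod 26); the inverse of 23 mod 26 is 17. Treating letters as 0–25, the rule is x ↦ 23x + 20 (mod 26).
For spell: s(18)→23·18+20≡18=s; p(15)→23·15+20≡1=b; e(4)→23·4+20≡8=i; l(11)→23·11+20≡13=n; l(11)→23·11+20≡13=n (all mod 26).

sbinn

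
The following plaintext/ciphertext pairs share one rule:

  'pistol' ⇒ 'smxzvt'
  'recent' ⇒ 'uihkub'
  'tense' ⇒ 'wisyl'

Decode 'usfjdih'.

In pistol: p→s is +3, i→m is +4, s→x is +5, t→z is +6 — the shift increases by 1 each position. Each letter shifts forward by (position + 3), i.e. 3, 4, 5, … — the shift grows by one for each successive letter.
Undoing it on usfjdih: u−3=r, s−4=o, f−5=a, j−6=d, d−7=w, i−8=a, h−9=y.

roadway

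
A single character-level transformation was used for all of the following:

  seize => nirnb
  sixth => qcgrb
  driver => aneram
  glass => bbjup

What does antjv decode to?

maker

Two steps: reverse the string, then apply a Caesar shift of +9.
Decoding antjv: shift back: a−9=r, n−9=e, t−9=k, j−9=a, v−9=m → rekam; then reverse → maker.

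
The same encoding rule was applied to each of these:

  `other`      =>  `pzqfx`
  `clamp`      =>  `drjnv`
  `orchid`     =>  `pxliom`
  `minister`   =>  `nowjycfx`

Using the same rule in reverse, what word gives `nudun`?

Shifts by position in other: pos 0: o→p (+1), pos 1: t→z (+6), pos 2: h→q (+9), pos 3: e→f (+1), pos 4: r→x (+6) — repeating every 3. A repeating key of period 3 is used — shifts +1, +6, +9 over and over.
Undoing it on nudun: n−1=m, u−6=o, d−9=u, u−1=t, n−6=h.

mouth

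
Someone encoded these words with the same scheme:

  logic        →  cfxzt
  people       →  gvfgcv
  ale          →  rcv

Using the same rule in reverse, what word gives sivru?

Compare letters: l→c is +17, o→f is +17, g→x is +17 — a constant shift. It's a constant shift of +17 (ROT17).
Reversing it on sivru: s−17=b, i−17=r, v−17=e, r−17=a, u−17=d.

bread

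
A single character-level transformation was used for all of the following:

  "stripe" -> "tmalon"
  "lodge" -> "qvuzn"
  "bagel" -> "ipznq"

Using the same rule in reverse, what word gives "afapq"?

s(18)→t(19) and t(19)→m(12) fit y≡19x+15 (mod 26); the inverse of 19 mod 26 is 11. Treating letters as 0–25, the rule is x ↦ 19x + 15 (mod 26).
Reversing it on afapq: a(0)→11·(0−15)≡17=r; f(5)→11·(5−15)≡20=u; a(0)→11·(0−15)≡17=r; p(15)→11·(15−15)≡0=a; q(16)→11·(16−15)≡11=l (all mod 26).

rural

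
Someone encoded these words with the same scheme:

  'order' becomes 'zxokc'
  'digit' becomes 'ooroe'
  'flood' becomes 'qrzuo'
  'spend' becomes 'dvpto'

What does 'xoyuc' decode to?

Shifts by position in order: pos 0: o→z (+11), pos 1: r→x (+6), pos 2: d→o (+11), pos 3: e→k (+6) — repeating every 2. A repeating key of period 2 is used — shifts +11, +6 over and over.
Undoing it on xoyuc: x−11=m, o−6=i, y−11=n, u−6=o, c−11=r.

minor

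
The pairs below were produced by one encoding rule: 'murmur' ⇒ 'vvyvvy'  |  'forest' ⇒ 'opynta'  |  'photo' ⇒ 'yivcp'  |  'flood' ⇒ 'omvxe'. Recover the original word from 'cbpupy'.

The shifts repeat in a cycle of length 3: positions 0,1,… shift by +9, +1, +7, then the pattern repeats.
Reversing it on cbpupy: c−9=t, b−1=a, p−7=i, u−9=l, p−1=o, y−7=r.

tailor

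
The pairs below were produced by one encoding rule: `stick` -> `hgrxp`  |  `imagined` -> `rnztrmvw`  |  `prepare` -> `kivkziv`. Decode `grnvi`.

Each pair mirrors across the alphabet (s↔h, t↔g, i↔r): positions sum to 25. This is the alphabet-reversal cipher (Atbash): a becomes z, b becomes y, etc.
Undoing it on grnvi: g↔t, r↔i, n↔m, v↔e, i↔r.

timer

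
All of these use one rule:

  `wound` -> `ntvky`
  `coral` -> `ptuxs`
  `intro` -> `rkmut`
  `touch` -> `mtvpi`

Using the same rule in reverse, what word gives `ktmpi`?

notch

Each letter's alphabet position (a=0..z=25) is mapped through 9·x+23 mod 26 — an affine cipher.
Decoding ktmpi: k(10)→3·(10−23)≡13=n; t(19)→3·(19−23)≡14=o; m(12)→3·(12−23)≡19=t; p(15)→3·(15−23)≡2=c; i(8)→3·(8−23)≡7=h (all mod 26).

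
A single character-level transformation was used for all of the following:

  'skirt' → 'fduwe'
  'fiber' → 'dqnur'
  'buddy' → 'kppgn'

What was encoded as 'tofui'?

Read the word backwards and shift each letter +12.
Decoding tofui: shift back: t−12=h, o−12=c, f−12=t, u−12=i, i−12=w → hctiw; then reverse → witch.

witch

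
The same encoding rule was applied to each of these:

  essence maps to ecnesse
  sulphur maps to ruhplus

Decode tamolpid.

The output letters match the input read backwards: essence reversed is ecnesse. The word is simply reversed.
Undoing it on tamolpid: then reverse → diplomat.

diplomat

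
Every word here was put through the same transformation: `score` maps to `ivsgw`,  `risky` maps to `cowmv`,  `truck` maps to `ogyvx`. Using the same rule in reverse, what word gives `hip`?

led

The output letters match the input read backwards, each shifted +4: score reversed is erocs. The word is reversed, then every letter is shifted forward by 4.
Reversing it on hip: shift back: h−4=d, i−4=e, p−4=l → del; then reverse → led.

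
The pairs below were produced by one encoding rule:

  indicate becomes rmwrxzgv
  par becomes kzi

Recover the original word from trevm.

given

Each letter is replaced by its mirror in the alphabet: a↔z, b↔y, c↔x, and so on (the Atbash cipher).
Decoding trevm: t↔g, r↔i, e↔v, v↔e, m↔n.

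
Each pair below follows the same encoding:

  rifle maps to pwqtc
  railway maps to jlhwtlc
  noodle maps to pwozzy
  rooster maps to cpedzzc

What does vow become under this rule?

hzg

Two steps: reverse the string, then apply a Caesar shift of +11.
On vow: reverse → wov; then shift: w+11=h, o+11=z, v+11=g.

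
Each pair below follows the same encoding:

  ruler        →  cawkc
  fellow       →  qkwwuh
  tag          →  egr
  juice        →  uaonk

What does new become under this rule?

The shift depends on letter class: consonant r→c is +11, but vowel u→a is +6. Vowels shift forward by 6 and consonants shift forward by 11.
Applying it to new: n(cons)+11=y, e(vowel)+6=k, w(cons)+11=h.

ykh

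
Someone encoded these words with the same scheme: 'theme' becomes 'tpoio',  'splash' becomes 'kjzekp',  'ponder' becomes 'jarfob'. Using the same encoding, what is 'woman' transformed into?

t(19)→t(19) and h(7)→p(15) fit y≡9x+4 (mod 26); the inverse of 9 mod 26 is 3. Treating letters as 0–25, the rule is x ↦ 9x + 4 (mod 26).
Applying it to woman: w(22)→9·22+4≡20=u; o(14)→9·14+4≡0=a; m(12)→9·12+4≡8=i; a(0)→9·0+4≡4=e; n(13)→9·13+4≡17=r (all mod 26).

uaier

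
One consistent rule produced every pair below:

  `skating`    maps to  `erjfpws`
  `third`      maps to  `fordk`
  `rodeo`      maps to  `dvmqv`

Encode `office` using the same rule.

amoujn

Shifts by position in skating: pos 0: s→e (+12), pos 1: k→r (+7), pos 2: a→j (+9), pos 3: t→f (+12), pos 4: i→p (+7), pos 5: n→w (+9) — repeating every 3. It's a Vigenère-style cipher with numeric key [12,7,9]: position i shifts by key[i mod 3].
Applying it to office: o+12=a, f+7=m, f+9=o, i+12=u, c+7=j, e+9=n.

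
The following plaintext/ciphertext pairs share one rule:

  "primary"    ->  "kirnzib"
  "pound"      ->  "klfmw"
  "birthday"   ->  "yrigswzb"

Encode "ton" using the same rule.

glm

Each pair mirrors across the alphabet (p↔k, r↔i, i↔r): positions sum to 25. Each letter is replaced by its mirror in the alphabet: a↔z, b↔y, c↔x, and so on (the Atbash cipher).
Applying it to ton: t↔g, o↔l, n↔m.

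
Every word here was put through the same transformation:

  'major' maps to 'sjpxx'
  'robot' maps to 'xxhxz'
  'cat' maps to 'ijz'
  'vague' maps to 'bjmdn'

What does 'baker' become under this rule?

hjqnx

The shift depends on letter class: consonant m→s is +6, but vowel a→j is +9. The rule splits by letter class: vowels +9, consonants +6.
Applying it to baker: b(cons)+6=h, a(vowel)+9=j, k(cons)+6=q, e(vowel)+9=n, r(cons)+6=x.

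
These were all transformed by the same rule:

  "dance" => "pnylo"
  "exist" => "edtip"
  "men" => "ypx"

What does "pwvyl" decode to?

The output letters match the input read backwards, each shifted +11: dance reversed is ecnad. The word is reversed, then every letter is shifted forward by 11.
Reversing it on pwvyl: shift back: p−11=e, w−11=l, v−11=k, y−11=n, l−11=a → elkna; then reverse → ankle.

ankle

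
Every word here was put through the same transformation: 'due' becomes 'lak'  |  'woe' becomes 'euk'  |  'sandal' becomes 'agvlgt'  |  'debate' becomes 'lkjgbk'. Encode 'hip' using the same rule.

Two shifts are in play — +6 for a/e/i/o/u, +8 for every other letter.
Applying it to hip: h(cons)+8=p, i(vowel)+6=o, p(cons)+8=x.

pox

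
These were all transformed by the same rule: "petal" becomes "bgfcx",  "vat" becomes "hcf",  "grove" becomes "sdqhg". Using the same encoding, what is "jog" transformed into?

The rule splits by letter class: vowels +2, consonants +12.
On jog: j(cons)+12=v, o(vowel)+2=q, g(cons)+12=s.

vqs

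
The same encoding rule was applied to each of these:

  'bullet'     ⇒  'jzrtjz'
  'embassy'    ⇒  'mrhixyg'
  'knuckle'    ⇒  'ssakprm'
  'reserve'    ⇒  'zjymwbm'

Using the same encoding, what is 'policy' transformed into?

Shifts by position in bullet: pos 0: b→j (+8), pos 1: u→z (+5), pos 2: l→r (+6), pos 3: l→t (+8), pos 4: e→j (+5), pos 5: t→z (+6) — repeating every 3. The shifts repeat in a cycle of length 3: positions 0,1,… shift by +8, +5, +6, then the pattern repeats.
Applying it to policy: p+8=x, o+5=t, l+6=r, i+8=q, c+5=h, y+6=e.

xtrqhe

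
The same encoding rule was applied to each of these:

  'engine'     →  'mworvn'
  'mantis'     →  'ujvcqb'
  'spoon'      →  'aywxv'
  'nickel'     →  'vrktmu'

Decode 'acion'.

staff

Shifts by position in engine: pos 0: e→m (+8), pos 1: n→w (+9), pos 2: g→o (+8), pos 3: i→r (+9) — repeating every 2. It's a Vigenère-style cipher with numeric key [8,9]: position i shifts by key[i mod 2].
Decoding acion: a−8=s, c−9=t, i−8=a, o−9=f, n−8=f.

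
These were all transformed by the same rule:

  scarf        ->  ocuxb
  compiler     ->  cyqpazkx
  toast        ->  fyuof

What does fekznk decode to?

s(18)→o(14) and c(2)→c(2) fit y≡17x+20 (mod 26); the inverse of 17 mod 26 is 23. Treating letters as 0–25, the rule is x ↦ 17x + 20 (mod 26).
Decoding fekznk: f(5)→23·(5−20)≡19=t; e(4)→23·(4−20)≡22=w; k(10)→23·(10−20)≡4=e; z(25)→23·(25−20)≡11=l; n(13)→23·(13−20)≡21=v; k(10)→23·(10−20)≡4=e (all mod 26).

twelve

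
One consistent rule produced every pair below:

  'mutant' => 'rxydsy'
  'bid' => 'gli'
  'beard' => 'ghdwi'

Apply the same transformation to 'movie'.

rralh

The shift depends on letter class: consonant m→r is +5, but vowel u→x is +3. Two shifts are in play — +3 for a/e/i/o/u, +5 for every other letter.
For movie: m(cons)+5=r, o(vowel)+3=r, v(cons)+5=a, i(vowel)+3=l, e(vowel)+3=h.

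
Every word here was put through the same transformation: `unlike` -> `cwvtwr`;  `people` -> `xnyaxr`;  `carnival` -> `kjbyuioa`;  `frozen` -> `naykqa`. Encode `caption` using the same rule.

kjzeubb

Each letter shifts forward by (position + 8), i.e. 8, 9, 10, … — the shift grows by one for each successive letter.
Applying it to caption: c+8=k, a+9=j, p+10=z, t+11=e, i+12=u, o+13=b, n+14=b.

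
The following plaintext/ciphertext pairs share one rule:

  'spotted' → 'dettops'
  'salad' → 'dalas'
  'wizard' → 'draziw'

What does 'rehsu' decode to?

The output letters match the input read backwards: spotted reversed is dettops. It's just the letters in reverse order.
Reversing it on rehsu: then reverse → usher.

usher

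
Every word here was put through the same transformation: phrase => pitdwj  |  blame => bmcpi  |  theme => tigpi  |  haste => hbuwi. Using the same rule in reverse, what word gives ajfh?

aide

In phrase: p→p is +0, h→i is +1, r→t is +2, a→d is +3 — the shift increases by 1 each position. Each letter shifts forward by its position index (0, 1, 2, …) — the shift grows by one for each successive letter.
Decoding ajfh: a−0=a, j−1=i, f−2=d, h−3=e.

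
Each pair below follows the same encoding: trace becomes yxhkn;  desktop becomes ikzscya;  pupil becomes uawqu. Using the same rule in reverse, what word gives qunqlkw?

logical

In trace: t→y is +5, r→x is +6, a→h is +7, c→k is +8 — the shift increases by 1 each position. The shift increases by 1 at each position, starting from +5: 5, 6, 7, ….
Reversing it on qunqlkw: q−5=l, u−6=o, n−7=g, q−8=i, l−9=c, k−10=a, w−11=l.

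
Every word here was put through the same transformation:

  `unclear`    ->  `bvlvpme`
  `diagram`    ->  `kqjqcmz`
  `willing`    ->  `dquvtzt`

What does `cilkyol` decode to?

vacancy

Each letter shifts forward by (position + 7), i.e. 7, 8, 9, … — the shift grows by one for each successive letter.
Decoding cilkyol: c−7=v, i−8=a, l−9=c, k−10=a, y−11=n, o−12=c, l−13=y.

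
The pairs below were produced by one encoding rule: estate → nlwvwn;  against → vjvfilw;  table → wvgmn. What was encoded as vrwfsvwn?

e(4)→n(13) and s(18)→l(11) fit y≡11x+21 (mod 26); the inverse of 11 mod 26 is 19. Treating letters as 0–25, the rule is x ↦ 11x + 21 (mod 26).
Undoing it on vrwfsvwn: v(21)→19·(21−21)≡0=a; r(17)→19·(17−21)≡2=c; w(22)→19·(22−21)≡19=t; f(5)→19·(5−21)≡8=i; s(18)→19·(18−21)≡21=v; v(21)→19·(21−21)≡0=a; w(22)→19·(22−21)≡19=t; n(13)→19·(13−21)≡4=e (all mod 26).

activate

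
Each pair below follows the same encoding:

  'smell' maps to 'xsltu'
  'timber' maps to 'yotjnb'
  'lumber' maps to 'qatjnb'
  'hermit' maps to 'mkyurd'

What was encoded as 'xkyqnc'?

series

Each letter shifts forward by (position + 5), i.e. 5, 6, 7, … — the shift grows by one for each successive letter.
Undoing it on xkyqnc: x−5=s, k−6=e, y−7=r, q−8=i, n−9=e, c−10=s.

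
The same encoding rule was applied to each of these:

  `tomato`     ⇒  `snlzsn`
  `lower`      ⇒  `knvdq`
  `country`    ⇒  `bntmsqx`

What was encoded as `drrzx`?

Compare letters: t→s is +25, o→n is +25, m→l is +25 — a constant shift. This is a Caesar cipher with shift 25.
Decoding drrzx: d−25=e, r−25=s, r−25=s, z−25=a, x−25=y.

essay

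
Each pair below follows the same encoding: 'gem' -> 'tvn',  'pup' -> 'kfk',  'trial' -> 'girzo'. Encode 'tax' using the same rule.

gzc

This is the alphabet-reversal cipher (Atbash): a becomes z, b becomes y, etc.
Applying it to tax: t↔g, a↔z, x↔c.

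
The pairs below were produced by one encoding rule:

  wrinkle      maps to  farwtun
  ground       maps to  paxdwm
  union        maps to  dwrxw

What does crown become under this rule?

laxfw

Compare letters: w→f is +9, r→a is +9, i→r is +9 — a constant shift. It's a constant shift of +9 (ROT9).
For crown: c+9=l, r+9=a, o+9=x, w+9=f, n+9=w.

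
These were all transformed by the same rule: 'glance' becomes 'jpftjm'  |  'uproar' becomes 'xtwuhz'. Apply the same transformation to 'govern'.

In glance: g→j is +3, l→p is +4, a→f is +5, n→t is +6 — the shift increases by 1 each position. Each letter shifts forward by (position + 3), i.e. 3, 4, 5, … — the shift grows by one for each successive letter.
On govern: g+3=j, o+4=s, v+5=a, e+6=k, r+7=y, n+8=v.

jsakyv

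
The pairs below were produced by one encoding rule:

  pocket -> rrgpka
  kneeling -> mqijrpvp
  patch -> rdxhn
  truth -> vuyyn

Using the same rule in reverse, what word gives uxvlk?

surge

In pocket: p→r is +2, o→r is +3, c→g is +4, k→p is +5 — the shift increases by 1 each position. Letter i (0-indexed) is shifted by i+2, so successive shifts are 2, 3, 4, ….
Undoing it on uxvlk: u−2=s, x−3=u, v−4=r, l−5=g, k−6=e.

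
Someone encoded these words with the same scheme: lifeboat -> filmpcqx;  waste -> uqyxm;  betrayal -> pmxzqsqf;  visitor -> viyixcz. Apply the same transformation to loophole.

l(11)→f(5) and i(8)→i(8) fit y≡25x+16 (mod 26); the inverse of 25 mod 26 is 25. Each letter's alphabet position (a=0..z=25) is mapped through 25·x+16 mod 26 — an affine cipher.
Applying it to loophole: l(11)→25·11+16≡5=f; o(14)→25·14+16≡2=c; o(14)→25·14+16≡2=c; p(15)→25·15+16≡1=b; h(7)→25·7+16≡9=j; o(14)→25·14+16≡2=c; l(11)→25·11+16≡5=f; e(4)→25·4+16≡12=m (all mod 26).

fccbjcfm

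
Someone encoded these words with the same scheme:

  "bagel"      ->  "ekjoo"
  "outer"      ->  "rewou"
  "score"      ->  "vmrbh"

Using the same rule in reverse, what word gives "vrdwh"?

Shifts by position in bagel: pos 0: b→e (+3), pos 1: a→k (+10), pos 2: g→j (+3), pos 3: e→o (+10) — repeating every 2. A repeating key of period 2 is used — shifts +3, +10 over and over.
Undoing it on vrdwh: v−3=s, r−10=h, d−3=a, w−10=m, h−3=e.

shame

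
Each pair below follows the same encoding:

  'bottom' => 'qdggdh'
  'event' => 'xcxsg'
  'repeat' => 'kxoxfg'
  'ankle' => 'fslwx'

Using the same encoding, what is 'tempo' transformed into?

gxhod

Each letter's alphabet position (a=0..z=25) is mapped through 11·x+5 mod 26 — an affine cipher.
For tempo: t(19)→11·19+5≡6=g; e(4)→11·4+5≡23=x; m(12)→11·12+5≡7=h; p(15)→11·15+5≡14=o; o(14)→11·14+5≡3=d (all mod 26).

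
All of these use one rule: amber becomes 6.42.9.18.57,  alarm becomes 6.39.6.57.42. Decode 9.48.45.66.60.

a(#1)→6 and m(#13)→42: differences scale by 3, so n = 3·pos + 3. With a=1..z=26, the number is 3·pos + 3.
Decoding 9.48.45.66.60: 9→(9−3)÷3=2=b, 48→(48−3)÷3=15=o, 45→(45−3)÷3=14=n, 66→(66−3)÷3=21=u, 60→(60−3)÷3=19=s.

bonus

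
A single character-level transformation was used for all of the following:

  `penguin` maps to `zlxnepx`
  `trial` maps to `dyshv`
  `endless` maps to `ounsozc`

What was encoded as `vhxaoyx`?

Shifts by position in penguin: pos 0: p→z (+10), pos 1: e→l (+7), pos 2: n→x (+10), pos 3: g→n (+7) — repeating every 2. A repeating key of period 2 is used — shifts +10, +7 over and over.
Decoding vhxaoyx: v−10=l, h−7=a, x−10=n, a−7=t, o−10=e, y−7=r, x−10=n.

lantern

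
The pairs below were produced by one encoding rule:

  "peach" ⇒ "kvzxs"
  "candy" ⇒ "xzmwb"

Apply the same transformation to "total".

Each pair mirrors across the alphabet (p↔k, e↔v, a↔z): positions sum to 25. Each letter is replaced by its mirror in the alphabet: a↔z, b↔y, c↔x, and so on (the Atbash cipher).
For total: t↔g, o↔l, t↔g, a↔z, l↔o.

glgzo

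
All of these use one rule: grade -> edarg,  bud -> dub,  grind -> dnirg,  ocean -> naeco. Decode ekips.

It's just the letters in reverse order.
Decoding ekips: then reverse → spike.

spike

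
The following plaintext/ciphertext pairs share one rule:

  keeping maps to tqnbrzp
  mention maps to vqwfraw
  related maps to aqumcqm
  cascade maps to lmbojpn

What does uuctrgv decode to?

Shifts by position in keeping: pos 0: k→t (+9), pos 1: e→q (+12), pos 2: e→n (+9), pos 3: p→b (+12) — repeating every 2. The shifts repeat in a cycle of length 2: positions 0,1,… shift by +9, +12, then the pattern repeats.
Decoding uuctrgv: u−9=l, u−12=i, c−9=t, t−12=h, r−9=i, g−12=u, v−9=m.

lithium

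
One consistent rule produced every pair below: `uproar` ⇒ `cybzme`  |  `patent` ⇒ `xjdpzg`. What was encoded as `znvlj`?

relax

In uproar: u→c is +8, p→y is +9, r→b is +10, o→z is +11 — the shift increases by 1 each position. Letter i (0-indexed) is shifted by i+8, so successive shifts are 8, 9, 10, ….
Decoding znvlj: z−8=r, n−9=e, v−10=l, l−11=a, j−12=x.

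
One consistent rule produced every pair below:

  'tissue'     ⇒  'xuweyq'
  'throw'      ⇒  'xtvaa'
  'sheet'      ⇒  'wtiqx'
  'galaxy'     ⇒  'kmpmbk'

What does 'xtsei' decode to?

Shifts by position in tissue: pos 0: t→x (+4), pos 1: i→u (+12), pos 2: s→w (+4), pos 3: s→e (+12) — repeating every 2. It's a Vigenère-style cipher with numeric key [4,12]: position i shifts by key[i mod 2].
Undoing it on xtsei: x−4=t, t−12=h, s−4=o, e−12=s, i−4=e.

those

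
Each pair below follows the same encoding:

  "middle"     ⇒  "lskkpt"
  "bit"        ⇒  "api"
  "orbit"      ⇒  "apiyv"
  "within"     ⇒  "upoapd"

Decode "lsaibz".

The output letters match the input read backwards, each shifted +7: middle reversed is elddim. The word is reversed, then every letter is shifted forward by 7.
Decoding lsaibz: shift back: l−7=e, s−7=l, a−7=t, i−7=b, b−7=u, z−7=s → eltbus; then reverse → subtle.

subtle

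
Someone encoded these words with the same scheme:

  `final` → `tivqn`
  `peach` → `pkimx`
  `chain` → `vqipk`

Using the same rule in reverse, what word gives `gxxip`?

happy

The word is reversed, then every letter is shifted forward by 8.
Reversing it on gxxip: shift back: g−8=y, x−8=p, x−8=p, i−8=a, p−8=h → yppah; then reverse → happy.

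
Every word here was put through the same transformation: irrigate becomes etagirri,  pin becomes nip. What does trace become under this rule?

The word is simply reversed.
Applying it to trace: reverse → ecart.

ecart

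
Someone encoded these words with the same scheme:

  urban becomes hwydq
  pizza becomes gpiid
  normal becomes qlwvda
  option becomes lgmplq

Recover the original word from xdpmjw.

u(20)→h(7) and r(17)→w(22) fit y≡21x+3 (mod 26); the inverse of 21 mod 26 is 5. Each letter's alphabet position (a=0..z=25) is mapped through 21·x+3 mod 26 — an affine cipher.
Undoing it on xdpmjw: x(23)→5·(23−3)≡22=w; d(3)→5·(3−3)≡0=a; p(15)→5·(15−3)≡8=i; m(12)→5·(12−3)≡19=t; j(9)→5·(9−3)≡4=e; w(22)→5·(22−3)≡17=r (all mod 26).

waiter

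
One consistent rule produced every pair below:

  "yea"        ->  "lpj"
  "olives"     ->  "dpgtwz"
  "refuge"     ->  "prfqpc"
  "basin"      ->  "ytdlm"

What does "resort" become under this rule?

Read the word backwards and shift each letter +11.
For resort: reverse → troser; then shift: t+11=e, r+11=c, o+11=z, s+11=d, e+11=p, r+11=c.

eczdpc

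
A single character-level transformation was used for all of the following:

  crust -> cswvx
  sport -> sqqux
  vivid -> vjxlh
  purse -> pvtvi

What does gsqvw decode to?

The shift increases by 1 at each position, starting from +0: 0, 1, 2, ….
Decoding gsqvw: g−0=g, s−1=r, q−2=o, v−3=s, w−4=s.

gross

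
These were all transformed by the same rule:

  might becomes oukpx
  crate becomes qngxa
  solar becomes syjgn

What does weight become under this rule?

Treating letters as 0–25, the rule is x ↦ 5x + 6 (mod 26).
For weight: w(22)→5·22+6≡12=m; e(4)→5·4+6≡0=a; i(8)→5·8+6≡20=u; g(6)→5·6+6≡10=k; h(7)→5·7+6≡15=p; t(19)→5·19+6≡23=x (all mod 26).

maukpx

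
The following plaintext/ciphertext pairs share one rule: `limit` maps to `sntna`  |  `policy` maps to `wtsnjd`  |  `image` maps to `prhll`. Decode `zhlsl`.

scene

Shifts by position in limit: pos 0: l→s (+7), pos 1: i→n (+5), pos 2: m→t (+7), pos 3: i→n (+5) — repeating every 2. It's a Vigenère-style cipher with numeric key [7,5]: position i shifts by key[i mod 2].
Undoing it on zhlsl: z−7=s, h−5=c, l−7=e, s−5=n, l−7=e.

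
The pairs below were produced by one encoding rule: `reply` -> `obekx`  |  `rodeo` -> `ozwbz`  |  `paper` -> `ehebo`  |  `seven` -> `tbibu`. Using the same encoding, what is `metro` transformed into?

r(17)→o(14) and e(4)→b(1) fit y≡5x+7 (mod 26); the inverse of 5 mod 26 is 21. This is an affine cipher: with a=0,…,z=25, each position x becomes (5x+7) mod 26.
On metro: m(12)→5·12+7≡15=p; e(4)→5·4+7≡1=b; t(19)→5·19+7≡24=y; r(17)→5·17+7≡14=o; o(14)→5·14+7≡25=z (all mod 26).

pbyoz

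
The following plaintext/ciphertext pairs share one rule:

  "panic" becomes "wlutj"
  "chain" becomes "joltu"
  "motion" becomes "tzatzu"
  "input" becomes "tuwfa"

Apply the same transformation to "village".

ctsslnp

The rule splits by letter class: vowels +11, consonants +7.
For village: v(cons)+7=c, i(vowel)+11=t, l(cons)+7=s, l(cons)+7=s, a(vowel)+11=l, g(cons)+7=n, e(vowel)+11=p.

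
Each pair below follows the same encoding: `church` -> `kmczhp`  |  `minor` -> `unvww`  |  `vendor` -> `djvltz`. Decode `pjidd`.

Shifts by position in church: pos 0: c→k (+8), pos 1: h→m (+5), pos 2: u→c (+8), pos 3: r→z (+8), pos 4: c→h (+5), pos 5: h→p (+8) — repeating every 3. The shifts repeat in a cycle of length 3: positions 0,1,… shift by +8, +5, +8, then the pattern repeats.
Decoding pjidd: p−8=h, j−5=e, i−8=a, d−8=v, d−5=y.

heavy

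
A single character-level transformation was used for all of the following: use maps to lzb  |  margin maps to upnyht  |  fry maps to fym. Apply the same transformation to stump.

Read the word backwards and shift each letter +7.
For stump: reverse → pmuts; then shift: p+7=w, m+7=t, u+7=b, t+7=a, s+7=z.

wtbaz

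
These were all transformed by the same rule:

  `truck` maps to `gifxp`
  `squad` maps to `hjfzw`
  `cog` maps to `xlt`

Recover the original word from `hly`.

Each pair mirrors across the alphabet (t↔g, r↔i, u↔f): positions sum to 25. This is the alphabet-reversal cipher (Atbash): a becomes z, b becomes y, etc.
Decoding hly: h↔s, l↔o, y↔b.

sob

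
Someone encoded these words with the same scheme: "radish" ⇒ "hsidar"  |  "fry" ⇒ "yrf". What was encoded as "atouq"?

The output letters match the input read backwards: radish reversed is hsidar. The word is simply reversed.
Undoing it on atouq: then reverse → quota.

quota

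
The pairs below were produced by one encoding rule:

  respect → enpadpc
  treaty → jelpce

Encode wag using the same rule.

rlh

Two steps: reverse the string, then apply a Caesar shift of +11.
For wag: reverse → gaw; then shift: g+11=r, a+11=l, w+11=h.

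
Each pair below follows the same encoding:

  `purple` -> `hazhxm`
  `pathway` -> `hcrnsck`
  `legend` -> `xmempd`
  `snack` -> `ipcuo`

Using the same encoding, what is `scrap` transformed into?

p(15)→h(7) and u(20)→a(0) fit y≡9x+2 (mod 26); the inverse of 9 mod 26 is 3. Treating letters as 0–25, the rule is x ↦ 9x + 2 (mod 26).
Applying it to scrap: s(18)→9·18+2≡8=i; c(2)→9·2+2≡20=u; r(17)→9·17+2≡25=z; a(0)→9·0+2≡2=c; p(15)→9·15+2≡7=h (all mod 26).

iuzch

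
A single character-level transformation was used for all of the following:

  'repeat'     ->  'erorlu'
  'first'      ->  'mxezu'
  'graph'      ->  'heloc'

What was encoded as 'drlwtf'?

meadow

r(17)→e(4) and e(4)→r(17) fit y≡21x+11 (mod 26); the inverse of 21 mod 26 is 5. Treating letters as 0–25, the rule is x ↦ 21x + 11 (mod 26).
Reversing it on drlwtf: d(3)→5·(3−11)≡12=m; r(17)→5·(17−11)≡4=e; l(11)→5·(11−11)≡0=a; w(22)→5·(22−11)≡3=d; t(19)→5·(19−11)≡14=o; f(5)→5·(5−11)≡22=w (all mod 26).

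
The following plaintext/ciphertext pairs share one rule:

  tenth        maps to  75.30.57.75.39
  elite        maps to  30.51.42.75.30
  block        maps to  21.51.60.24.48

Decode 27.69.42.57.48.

drink

t(#20)→75 and e(#5)→30: differences scale by 3, so n = 3·pos + 15. Each letter becomes 3×(its alphabet position, a=1..z=26) + 15.
Undoing it on 27.69.42.57.48: 27→(27−15)÷3=4=d, 69→(69−15)÷3=18=r, 42→(42−15)÷3=9=i, 57→(57−15)÷3=14=n, 48→(48−15)÷3=11=k.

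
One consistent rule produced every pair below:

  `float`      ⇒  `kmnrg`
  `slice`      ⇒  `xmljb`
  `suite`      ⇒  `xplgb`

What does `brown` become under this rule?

f(5)→k(10) and l(11)→m(12) fit y≡9x+17 (mod 26); the inverse of 9 mod 26 is 3. Each letter's alphabet position (a=0..z=25) is mapped through 9·x+17 mod 26 — an affine cipher.
On brown: b(1)→9·1+17≡0=a; r(17)→9·17+17≡14=o; o(14)→9·14+17≡13=n; w(22)→9·22+17≡7=h; n(13)→9·13+17≡4=e (all mod 26).

aonhe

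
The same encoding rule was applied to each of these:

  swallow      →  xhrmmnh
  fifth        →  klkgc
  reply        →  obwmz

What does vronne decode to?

s(18)→x(23) and w(22)→h(7) fit y≡9x+17 (mod 26); the inverse of 9 mod 26 is 3. This is an affine cipher: with a=0,…,z=25, each position x becomes (9x+17) mod 26.
Decoding vronne: v(21)→3·(21−17)≡12=m; r(17)→3·(17−17)≡0=a; o(14)→3·(14−17)≡17=r; n(13)→3·(13−17)≡14=o; n(13)→3·(13−17)≡14=o; e(4)→3·(4−17)≡13=n (all mod 26).

maroon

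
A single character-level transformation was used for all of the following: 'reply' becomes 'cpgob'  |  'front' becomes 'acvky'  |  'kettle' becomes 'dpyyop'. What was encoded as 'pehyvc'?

r(17)→c(2) and e(4)→p(15) fit y≡11x+23 (mod 26); the inverse of 11 mod 26 is 19. This is an affine cipher: with a=0,…,z=25, each position x becomes (11x+23) mod 26.
Reversing it on pehyvc: p(15)→19·(15−23)≡4=e; e(4)→19·(4−23)≡3=d; h(7)→19·(7−23)≡8=i; y(24)→19·(24−23)≡19=t; v(21)→19·(21−23)≡14=o; c(2)→19·(2−23)≡17=r (all mod 26).

editor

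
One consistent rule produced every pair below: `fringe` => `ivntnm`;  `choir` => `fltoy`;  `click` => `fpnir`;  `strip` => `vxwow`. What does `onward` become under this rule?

Each letter shifts forward by (position + 3), i.e. 3, 4, 5, … — the shift grows by one for each successive letter.
On onward: o+3=r, n+4=r, w+5=b, a+6=g, r+7=y, d+8=l.

rrbgyl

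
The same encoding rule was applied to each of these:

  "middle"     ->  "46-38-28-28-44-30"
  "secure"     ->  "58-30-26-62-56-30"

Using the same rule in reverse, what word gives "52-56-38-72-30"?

The formula is n = 2×(alphabet index, a=1) + 20.
Reversing it on 52-56-38-72-30: 52→(52−20)÷2=16=p, 56→(56−20)÷2=18=r, 38→(38−20)÷2=9=i, 72→(72−20)÷2=26=z, 30→(30−20)÷2=5=e.

prize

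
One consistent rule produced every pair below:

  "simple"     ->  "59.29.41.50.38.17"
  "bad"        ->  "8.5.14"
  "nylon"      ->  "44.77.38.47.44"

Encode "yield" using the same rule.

77.29.17.38.14

s(#19)→59 and i(#9)→29: differences scale by 3, so n = 3·pos + 2. Each letter becomes 3×(its alphabet position, a=1..z=26) + 2.
Applying it to yield: y=25→77, i=9→29, e=5→17, l=12→38, d=4→14.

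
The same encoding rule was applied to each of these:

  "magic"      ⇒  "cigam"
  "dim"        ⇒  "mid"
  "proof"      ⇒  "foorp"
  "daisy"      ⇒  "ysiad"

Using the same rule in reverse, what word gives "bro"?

orb

The output letters match the input read backwards: magic reversed is cigam. It's just the letters in reverse order.
Reversing it on bro: then reverse → orb.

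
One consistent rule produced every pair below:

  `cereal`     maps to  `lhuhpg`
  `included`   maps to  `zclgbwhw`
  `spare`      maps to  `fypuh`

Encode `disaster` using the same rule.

wzfpfqhu

This is an affine cipher: with a=0,…,z=25, each position x becomes (11x+15) mod 26.
For disaster: d(3)→11·3+15≡22=w; i(8)→11·8+15≡25=z; s(18)→11·18+15≡5=f; a(0)→11·0+15≡15=p; s(18)→11·18+15≡5=f; t(19)→11·19+15≡16=q; e(4)→11·4+15≡7=h; r(17)→11·17+15≡20=u (all mod 26).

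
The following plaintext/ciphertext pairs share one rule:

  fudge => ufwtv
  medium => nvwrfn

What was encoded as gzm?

Each pair mirrors across the alphabet (f↔u, u↔f, d↔w): positions sum to 25. Each letter is replaced by its mirror in the alphabet: a↔z, b↔y, c↔x, and so on (the Atbash cipher).
Reversing it on gzm: g↔t, z↔a, m↔n.

tan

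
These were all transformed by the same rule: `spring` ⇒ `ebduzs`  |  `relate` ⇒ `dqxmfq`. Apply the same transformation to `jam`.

vmy

Compare letters: s→e is +12, p→b is +12, r→d is +12 — a constant shift. Every letter moves 12 places later in the alphabet, wrapping around z→a.
For jam: j+12=v, a+12=m, m+12=y.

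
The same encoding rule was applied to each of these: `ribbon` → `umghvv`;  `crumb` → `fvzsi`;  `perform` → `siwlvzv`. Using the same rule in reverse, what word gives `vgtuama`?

In ribbon: r→u is +3, i→m is +4, b→g is +5, b→h is +6 — the shift increases by 1 each position. Letter i (0-indexed) is shifted by i+3, so successive shifts are 3, 4, 5, ….
Undoing it on vgtuama: v−3=s, g−4=c, t−5=o, u−6=o, a−7=t, m−8=e, a−9=r.

scooter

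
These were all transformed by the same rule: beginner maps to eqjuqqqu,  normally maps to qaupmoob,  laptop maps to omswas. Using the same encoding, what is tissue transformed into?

wuvvgq

The shift depends on letter class: consonant b→e is +3, but vowel e→q is +12. Two shifts are in play — +12 for a/e/i/o/u, +3 for every other letter.
For tissue: t(cons)+3=w, i(vowel)+12=u, s(cons)+3=v, s(cons)+3=v, u(vowel)+12=g, e(vowel)+12=q.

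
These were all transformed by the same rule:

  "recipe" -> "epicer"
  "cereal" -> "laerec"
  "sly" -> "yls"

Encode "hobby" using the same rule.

It's just the letters in reverse order.
For hobby: reverse → ybboh.

ybboh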